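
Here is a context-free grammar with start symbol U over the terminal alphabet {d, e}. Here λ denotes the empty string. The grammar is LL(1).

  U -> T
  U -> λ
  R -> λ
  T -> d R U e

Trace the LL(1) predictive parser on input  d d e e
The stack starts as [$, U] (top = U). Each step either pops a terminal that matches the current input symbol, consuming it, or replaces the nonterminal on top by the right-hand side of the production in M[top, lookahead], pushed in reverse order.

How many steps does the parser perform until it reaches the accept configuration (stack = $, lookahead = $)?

11

      Stack        Input      Action
   1  $ U          d d e e $  expand U -> T
   2  $ T          d d e e $  expand T -> d R U e
   3  $ e U R d    d d e e $  match d
   4  $ e U R      d e e $    expand R -> λ
   5  $ e U        d e e $    expand U -> T
   6  $ e T        d e e $    expand T -> d R U e
   7  $ e e U R d  d e e $    match d
   8  $ e e U R    e e $      expand R -> λ
   9  $ e e U      e e $      expand U -> λ
  10  $ e e        e e $      match e
  11  $ e          e $        match e
Accept reached after 11 steps.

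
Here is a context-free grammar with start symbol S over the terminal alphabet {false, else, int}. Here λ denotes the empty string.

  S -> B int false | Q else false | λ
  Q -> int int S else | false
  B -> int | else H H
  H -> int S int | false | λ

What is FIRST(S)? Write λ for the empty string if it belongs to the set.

FIRST(Q) = {false, int}
FIRST(B) = {else, int}
FIRST(H) = {λ, false, int}
FIRST(S) = {λ, else, false, int}  (via B int false, Q else false)

{λ, else, false, int}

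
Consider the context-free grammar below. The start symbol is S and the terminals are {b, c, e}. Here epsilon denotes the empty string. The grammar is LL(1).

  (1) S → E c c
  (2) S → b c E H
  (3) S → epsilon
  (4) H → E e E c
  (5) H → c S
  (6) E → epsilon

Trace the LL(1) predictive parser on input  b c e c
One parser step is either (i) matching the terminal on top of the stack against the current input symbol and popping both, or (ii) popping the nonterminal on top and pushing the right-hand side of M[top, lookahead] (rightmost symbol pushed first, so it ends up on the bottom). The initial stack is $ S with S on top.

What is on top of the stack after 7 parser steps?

step 1: stack=$ S  input=b c e c $  — expand S → b c E H
step 2: stack=$ H E c b  input=b c e c $  — match b
step 3: stack=$ H E c  input=c e c $  — match c
step 4: stack=$ H E  input=e c $  — expand E → epsilon
step 5: stack=$ H  input=e c $  — expand H → E e E c
step 6: stack=$ c E e E  input=e c $  — expand E → epsilon
step 7: stack=$ c E e  input=e c $  — match e
Stack after step 7: $ c E (top = E).

E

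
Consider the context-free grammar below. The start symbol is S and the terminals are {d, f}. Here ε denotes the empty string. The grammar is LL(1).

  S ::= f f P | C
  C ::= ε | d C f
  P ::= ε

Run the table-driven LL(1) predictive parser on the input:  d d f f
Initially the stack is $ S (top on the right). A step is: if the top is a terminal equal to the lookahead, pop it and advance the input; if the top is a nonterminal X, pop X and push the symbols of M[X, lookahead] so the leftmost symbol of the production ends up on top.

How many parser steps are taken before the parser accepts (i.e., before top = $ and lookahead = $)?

8

     Stack      Input      Action
  1  $ S        d d f f $  expand S ::= C
  2  $ C        d d f f $  expand C ::= d C f
  3  $ f C d    d d f f $  match d
  4  $ f C      d f f $    expand C ::= d C f
  5  $ f f C d  d f f $    match d
  6  $ f f C    f f $      expand C ::= ε
  7  $ f f      f f $      match f
  8  $ f        f $        match f
Accept reached after 8 steps.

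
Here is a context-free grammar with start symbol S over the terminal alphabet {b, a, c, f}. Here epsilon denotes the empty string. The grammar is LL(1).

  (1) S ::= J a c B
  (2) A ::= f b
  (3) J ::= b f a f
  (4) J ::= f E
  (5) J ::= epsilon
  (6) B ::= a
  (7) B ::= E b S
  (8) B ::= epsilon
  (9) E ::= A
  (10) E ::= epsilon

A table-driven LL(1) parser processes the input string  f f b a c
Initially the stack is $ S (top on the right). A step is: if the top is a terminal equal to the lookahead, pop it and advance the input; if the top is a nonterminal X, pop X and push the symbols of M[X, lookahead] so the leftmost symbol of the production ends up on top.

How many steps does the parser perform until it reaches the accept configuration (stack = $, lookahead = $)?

step 1: stack=$ S  input=f f b a c $  — expand S ::= J a c B
step 2: stack=$ B c a J  input=f f b a c $  — expand J ::= f E
step 3: stack=$ B c a E f  input=f f b a c $  — match f
step 4: stack=$ B c a E  input=f b a c $  — expand E ::= A
step 5: stack=$ B c a A  input=f b a c $  — expand A ::= f b
step 6: stack=$ B c a b f  input=f b a c $  — match f
step 7: stack=$ B c a b  input=b a c $  — match b
step 8: stack=$ B c a  input=a c $  — match a
step 9: stack=$ B c  input=c $  — match c
step 10: stack=$ B  input=$  — expand B ::= epsilon
Accept reached after 10 steps.

10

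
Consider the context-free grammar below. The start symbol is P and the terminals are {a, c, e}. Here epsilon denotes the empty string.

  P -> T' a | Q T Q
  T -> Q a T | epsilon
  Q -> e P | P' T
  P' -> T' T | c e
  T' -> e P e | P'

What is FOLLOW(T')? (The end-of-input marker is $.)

FIRST(P): from P->T' a we get {c, e}; from P->Q T Q we get {c, e}. So FIRST(P) = {c, e}.
FIRST(T): from T->Q a T we get {c, e}; from T->epsilon we get {epsilon}. So FIRST(T) = {epsilon, c, e}.
FIRST(Q): from Q->e P we get {e}; from Q->P' T we get {c, e}. So FIRST(Q) = {c, e}.
FIRST(P'): from P'->T' T we get {c, e}; from P'->c e we get {c}. So FIRST(P') = {c, e}.
FIRST(T'): from T'->e P e we get {e}; from T'->P' we get {c, e}. So FIRST(T') = {c, e}.
FOLLOW(P) includes $ since P is the start symbol.
FOLLOW(P): in Q->e P, the suffix after P is empty, so FOLLOW(P) ⊇ FOLLOW(Q) = {$, a, c, e}; in T'->e P e, P is followed by e with FIRST {e}. Thus FOLLOW(P) = {$, a, c, e}.
FOLLOW(Q): in P->Q T Q (occurrence 1), Q is followed by T Q with FIRST {c, e}; in P->Q T Q (occurrence 2), the suffix after Q is empty, so FOLLOW(Q) ⊇ FOLLOW(P) = {$, a, c, e}; in T->Q a T, Q is followed by a T with FIRST {a}. Thus FOLLOW(Q) = {$, a, c, e}.
FOLLOW(T): in P->Q T Q, T is followed by Q with FIRST {c, e}; in T->Q a T, the suffix after T is empty (adds nothing new); in Q->P' T, the suffix after T is empty, so FOLLOW(T) ⊇ FOLLOW(Q) = {$, a, c, e}; in P'->T' T, the suffix after T is empty, so FOLLOW(T) ⊇ FOLLOW(P') = {$, a, c, e}. Thus FOLLOW(T) = {$, a, c, e}.
FOLLOW(P'): in Q->P' T, P' is followed by T with FIRST {epsilon, c, e}; in Q->P' T, the suffix after P' is nullable, so FOLLOW(P') ⊇ FOLLOW(Q) = {$, a, c, e}; in T'->P', the suffix after P' is empty, so FOLLOW(P') ⊇ FOLLOW(T') = {$, a, c, e}. Thus FOLLOW(P') = {$, a, c, e}.
FOLLOW(T'): in P->T' a, T' is followed by a with FIRST {a}; in P'->T' T, T' is followed by T with FIRST {epsilon, c, e}; in P'->T' T, the suffix after T' is nullable, so FOLLOW(T') ⊇ FOLLOW(P') = {$, a, c, e}. Thus FOLLOW(T') = {$, a, c, e}.

{$, a, c, e}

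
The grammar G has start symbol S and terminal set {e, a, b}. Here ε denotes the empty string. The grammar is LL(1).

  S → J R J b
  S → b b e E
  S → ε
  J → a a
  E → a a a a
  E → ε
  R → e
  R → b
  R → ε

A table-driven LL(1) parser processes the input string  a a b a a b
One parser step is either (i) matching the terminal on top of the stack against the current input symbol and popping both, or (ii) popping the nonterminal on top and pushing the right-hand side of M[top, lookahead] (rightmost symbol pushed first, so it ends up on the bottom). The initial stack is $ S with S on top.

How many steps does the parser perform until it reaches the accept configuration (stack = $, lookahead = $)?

10

step 1: stack=$ S  input=a a b a a b $  — expand S → J R J b
step 2: stack=$ b J R J  input=a a b a a b $  — expand J → a a
step 3: stack=$ b J R a a  input=a a b a a b $  — match a
step 4: stack=$ b J R a  input=a b a a b $  — match a
step 5: stack=$ b J R  input=b a a b $  — expand R → b
step 6: stack=$ b J b  input=b a a b $  — match b
step 7: stack=$ b J  input=a a b $  — expand J → a a
step 8: stack=$ b a a  input=a a b $  — match a
step 9: stack=$ b a  input=a b $  — match a
step 10: stack=$ b  input=b $  — match b
Accept reached after 10 steps.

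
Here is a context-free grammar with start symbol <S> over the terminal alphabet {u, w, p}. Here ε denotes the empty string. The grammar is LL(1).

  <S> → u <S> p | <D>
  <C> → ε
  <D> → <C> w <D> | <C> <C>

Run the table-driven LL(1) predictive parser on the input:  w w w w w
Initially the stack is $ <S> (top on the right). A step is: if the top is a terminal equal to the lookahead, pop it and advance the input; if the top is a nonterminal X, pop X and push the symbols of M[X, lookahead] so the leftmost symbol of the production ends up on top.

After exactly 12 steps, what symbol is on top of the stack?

w

      Stack        Input        Action
   1  $ <S>        w w w w w $  expand <S> → <D>
   2  $ <D>        w w w w w $  expand <D> → <C> w <D>
   3  $ <D> w <C>  w w w w w $  expand <C> → ε
   4  $ <D> w      w w w w w $  match w
   5  $ <D>        w w w w $    expand <D> → <C> w <D>
   6  $ <D> w <C>  w w w w $    expand <C> → ε
   7  $ <D> w      w w w w $    match w
   8  $ <D>        w w w $      expand <D> → <C> w <D>
   9  $ <D> w <C>  w w w $      expand <C> → ε
  10  $ <D> w      w w w $      match w
  11  $ <D>        w w $        expand <D> → <C> w <D>
  12  $ <D> w <C>  w w $        expand <C> → ε
Stack after step 12: $ <D> w (top = w).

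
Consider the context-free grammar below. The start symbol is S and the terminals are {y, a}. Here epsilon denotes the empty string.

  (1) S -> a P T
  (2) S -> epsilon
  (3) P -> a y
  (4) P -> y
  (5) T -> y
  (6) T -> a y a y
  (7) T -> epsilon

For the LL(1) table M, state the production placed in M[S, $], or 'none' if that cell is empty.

FIRST(S): from S->a P T we get {a}; from S->epsilon we get {epsilon}. So FIRST(S) = {epsilon, a}.
FIRST(P): from P->a y we get {a}; from P->y we get {y}. So FIRST(P) = {a, y}.
FIRST(T): from T->y we get {y}; from T->a y a y we get {a}; from T->epsilon we get {epsilon}. So FIRST(T) = {epsilon, a, y}.
FOLLOW(S) includes $ since S is the start symbol.
FOLLOW(S): S appears on no right-hand side. Thus FOLLOW(S) = {$}.
For S -> a P T: FIRST(a P T) = {a}, so it goes in M[S, t] for t ∈ {a}.
For S -> epsilon: FIRST(epsilon) = {epsilon}, so it goes in M[S, t] for t ∈ {}; since epsilon ∈ FIRST, also for every t ∈ FOLLOW(S) = {$}.

S -> epsilon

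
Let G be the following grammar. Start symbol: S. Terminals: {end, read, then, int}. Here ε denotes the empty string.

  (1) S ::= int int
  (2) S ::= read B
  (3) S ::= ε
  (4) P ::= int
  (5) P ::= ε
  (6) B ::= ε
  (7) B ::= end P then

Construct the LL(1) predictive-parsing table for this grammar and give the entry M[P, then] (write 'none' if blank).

FIRST(S) = {ε, int, read}
FIRST(P) = {ε, int}
FIRST(B) = {ε, end}
FOLLOW(S) includes $ since S is the start symbol.
FOLLOW(P): in B::=end P then, P is followed by then with FIRST {then}. Thus FOLLOW(P) = {then}.
For P ::= int: FIRST(int) = {int}, so it goes in M[P, t] for t ∈ {int}.
For P ::= ε: FIRST(ε) = {ε}, so it goes in M[P, t] for t ∈ {}; since ε ∈ FIRST, also for every t ∈ FOLLOW(P) = {then}.

P ::= ε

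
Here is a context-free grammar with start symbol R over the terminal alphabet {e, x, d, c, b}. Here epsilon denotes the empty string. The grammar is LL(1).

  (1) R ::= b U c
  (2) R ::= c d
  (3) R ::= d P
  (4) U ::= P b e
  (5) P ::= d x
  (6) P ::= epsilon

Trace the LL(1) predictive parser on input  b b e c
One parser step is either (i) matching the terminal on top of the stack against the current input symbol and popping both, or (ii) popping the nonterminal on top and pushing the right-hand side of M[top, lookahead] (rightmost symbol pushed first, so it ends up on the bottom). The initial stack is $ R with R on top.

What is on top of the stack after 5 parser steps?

step 1: stack=$ R  input=b b e c $  — expand R ::= b U c
step 2: stack=$ c U b  input=b b e c $  — match b
step 3: stack=$ c U  input=b e c $  — expand U ::= P b e
step 4: stack=$ c e b P  input=b e c $  — expand P ::= epsilon
step 5: stack=$ c e b  input=b e c $  — match b
Stack after step 5: $ c e (top = e).

e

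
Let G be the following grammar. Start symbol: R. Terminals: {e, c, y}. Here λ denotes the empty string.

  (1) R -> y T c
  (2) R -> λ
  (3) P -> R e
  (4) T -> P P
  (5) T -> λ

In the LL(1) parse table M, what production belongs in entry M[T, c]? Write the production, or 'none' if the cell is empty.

FIRST(R) = {λ, y}
FIRST(P) = {e, y}  (via R e)
FIRST(T) = {λ, e, y}  (via P P)
FOLLOW(R) includes $ since R is the start symbol.
FOLLOW(T): in R->y T c, T is followed by c with FIRST {c}. Thus FOLLOW(T) = {c}.
For T -> P P: FIRST(P P) = {e, y}, so it goes in M[T, t] for t ∈ {e, y}.
For T -> λ: FIRST(λ) = {λ}, so it goes in M[T, t] for t ∈ {}; since λ ∈ FIRST, also for every t ∈ FOLLOW(T) = {c}.

T -> λ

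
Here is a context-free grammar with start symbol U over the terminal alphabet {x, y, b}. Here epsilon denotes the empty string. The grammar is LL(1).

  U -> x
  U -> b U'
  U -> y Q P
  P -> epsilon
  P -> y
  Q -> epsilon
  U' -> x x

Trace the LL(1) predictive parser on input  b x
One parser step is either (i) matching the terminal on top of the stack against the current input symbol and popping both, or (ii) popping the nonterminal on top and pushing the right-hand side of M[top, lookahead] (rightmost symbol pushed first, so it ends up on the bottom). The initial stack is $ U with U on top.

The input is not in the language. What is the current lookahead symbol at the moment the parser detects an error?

     Stack   Input  Action
  1  $ U     b x $  expand U -> b U'
  2  $ U' b  b x $  match b
  3  $ U'    x $    expand U' -> x x
  4  $ x x   x $    match x
  5  $ x     $      error: top is terminal x but lookahead is $

$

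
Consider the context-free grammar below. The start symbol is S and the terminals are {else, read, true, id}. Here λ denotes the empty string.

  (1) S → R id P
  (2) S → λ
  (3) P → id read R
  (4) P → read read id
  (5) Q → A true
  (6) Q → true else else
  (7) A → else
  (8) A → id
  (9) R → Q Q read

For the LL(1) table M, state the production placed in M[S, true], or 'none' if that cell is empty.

S → R id P

FIRST(P) = {id, read}
FIRST(A) = {else, id}
FIRST(Q) = {else, id, true}  (via A true)
FIRST(R) = {else, id, true}  (via Q Q read)
FIRST(S) = {λ, else, id, true}  (via R id P)
FOLLOW(S) includes $ since S is the start symbol.
FOLLOW(S): S appears on no right-hand side. Thus FOLLOW(S) = {$}.
For S → R id P: FIRST(R id P) = {else, id, true}, so it goes in M[S, t] for t ∈ {else, id, true}.
For S → λ: FIRST(λ) = {λ}, so it goes in M[S, t] for t ∈ {}; since λ ∈ FIRST, also for every t ∈ FOLLOW(S) = {$}.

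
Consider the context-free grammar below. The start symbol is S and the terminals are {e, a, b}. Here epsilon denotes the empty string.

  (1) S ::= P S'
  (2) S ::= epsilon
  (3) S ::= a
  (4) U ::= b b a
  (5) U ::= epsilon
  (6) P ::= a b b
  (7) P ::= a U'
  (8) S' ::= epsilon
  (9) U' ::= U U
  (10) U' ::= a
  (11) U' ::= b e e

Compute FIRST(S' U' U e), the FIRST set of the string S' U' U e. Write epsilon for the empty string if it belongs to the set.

{a, b, e}

FIRST(U) = {epsilon, b}
FIRST(P) = {a}
FIRST(S') = {epsilon}
FIRST(S) = {epsilon, a}  (via P S')
FIRST(U') = {epsilon, a, b}  (via U U)
FIRST(S' U' U e): take FIRST of each symbol in turn, carrying on past any symbol whose FIRST contains epsilon; result {a, b, e}.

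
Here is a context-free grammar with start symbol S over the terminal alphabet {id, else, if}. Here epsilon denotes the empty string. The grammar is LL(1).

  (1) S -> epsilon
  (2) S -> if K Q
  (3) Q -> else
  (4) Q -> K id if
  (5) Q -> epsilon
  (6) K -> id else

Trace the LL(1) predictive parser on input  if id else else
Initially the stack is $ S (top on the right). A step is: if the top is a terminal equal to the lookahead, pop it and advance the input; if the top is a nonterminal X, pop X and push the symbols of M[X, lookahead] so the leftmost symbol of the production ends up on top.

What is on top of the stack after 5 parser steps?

     Stack        Input              Action
  1  $ S          if id else else $  expand S -> if K Q
  2  $ Q K if     if id else else $  match if
  3  $ Q K        id else else $     expand K -> id else
  4  $ Q else id  id else else $     match id
  5  $ Q else     else else $        match else
Stack after step 5: $ Q (top = Q).

Q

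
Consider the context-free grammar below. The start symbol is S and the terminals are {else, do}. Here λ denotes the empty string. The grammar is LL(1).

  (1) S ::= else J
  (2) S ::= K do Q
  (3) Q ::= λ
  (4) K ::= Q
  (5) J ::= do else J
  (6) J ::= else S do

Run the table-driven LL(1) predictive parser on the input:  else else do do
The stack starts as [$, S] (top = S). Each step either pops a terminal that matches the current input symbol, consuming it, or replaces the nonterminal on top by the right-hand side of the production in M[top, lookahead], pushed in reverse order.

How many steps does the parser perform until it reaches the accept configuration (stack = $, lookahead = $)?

step 1: stack=$ S  input=else else do do $  — expand S ::= else J
step 2: stack=$ J else  input=else else do do $  — match else
step 3: stack=$ J  input=else do do $  — expand J ::= else S do
step 4: stack=$ do S else  input=else do do $  — match else
step 5: stack=$ do S  input=do do $  — expand S ::= K do Q
step 6: stack=$ do Q do K  input=do do $  — expand K ::= Q
step 7: stack=$ do Q do Q  input=do do $  — expand Q ::= λ
step 8: stack=$ do Q do  input=do do $  — match do
step 9: stack=$ do Q  input=do $  — expand Q ::= λ
step 10: stack=$ do  input=do $  — match do
Accept reached after 10 steps.

10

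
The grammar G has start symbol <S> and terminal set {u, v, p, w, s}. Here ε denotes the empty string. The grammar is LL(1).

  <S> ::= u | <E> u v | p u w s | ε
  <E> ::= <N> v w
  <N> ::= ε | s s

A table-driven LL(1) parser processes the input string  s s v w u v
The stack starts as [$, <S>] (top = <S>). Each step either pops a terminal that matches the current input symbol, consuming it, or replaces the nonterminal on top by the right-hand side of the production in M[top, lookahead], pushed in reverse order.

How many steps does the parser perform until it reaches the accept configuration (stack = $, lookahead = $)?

     Stack          Input          Action
  1  $ <S>          s s v w u v $  expand <S> ::= <E> u v
  2  $ v u <E>      s s v w u v $  expand <E> ::= <N> v w
  3  $ v u w v <N>  s s v w u v $  expand <N> ::= s s
  4  $ v u w v s s  s s v w u v $  match s
  5  $ v u w v s    s v w u v $    match s
  6  $ v u w v      v w u v $      match v
  7  $ v u w        w u v $        match w
  8  $ v u          u v $          match u
  9  $ v            v $            match v
Accept reached after 9 steps.

9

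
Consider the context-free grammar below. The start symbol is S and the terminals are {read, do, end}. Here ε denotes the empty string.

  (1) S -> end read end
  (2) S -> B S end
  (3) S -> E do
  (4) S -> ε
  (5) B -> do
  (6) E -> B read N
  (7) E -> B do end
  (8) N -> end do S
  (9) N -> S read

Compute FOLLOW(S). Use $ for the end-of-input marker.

FIRST(B): from B->do we get {do}. So FIRST(B) = {do}.
FIRST(E): from E->B read N we get {do}; from E->B do end we get {do}. So FIRST(E) = {do}.
FIRST(S): from S->end read end we get {end}; from S->B S end we get {do}; from S->E do we get {do}; from S->ε we get {ε}. So FIRST(S) = {ε, do, end}.
FIRST(N): from N->end do S we get {end}; from N->S read we get {do, end, read}. So FIRST(N) = {do, end, read}.
FOLLOW(S) includes $ since S is the start symbol.
FOLLOW(B): in S->B S end, B is followed by S end with FIRST {do, end}; in E->B read N, B is followed by read N with FIRST {read}; in E->B do end, B is followed by do end with FIRST {do}. Thus FOLLOW(B) = {do, end, read}.
FOLLOW(E): in S->E do, E is followed by do with FIRST {do}. Thus FOLLOW(E) = {do}.
FOLLOW(N): in E->B read N, the suffix after N is empty, so FOLLOW(N) ⊇ FOLLOW(E) = {do}. Thus FOLLOW(N) = {do}.
FOLLOW(S): in S->B S end, S is followed by end with FIRST {end}; in N->end do S, the suffix after S is empty, so FOLLOW(S) ⊇ FOLLOW(N) = {do}; in N->S read, S is followed by read with FIRST {read}. Thus FOLLOW(S) = {$, do, end, read}.

{$, do, end, read}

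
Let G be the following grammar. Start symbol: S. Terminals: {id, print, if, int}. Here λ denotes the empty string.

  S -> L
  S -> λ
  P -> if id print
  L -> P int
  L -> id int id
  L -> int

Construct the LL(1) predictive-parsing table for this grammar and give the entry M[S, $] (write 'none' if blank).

FIRST(P) = {if}
FIRST(L) = {id, if, int}  (via P int)
FIRST(S) = {λ, id, if, int}  (via L)
FOLLOW(S) includes $ since S is the start symbol.
FOLLOW(S): S appears on no right-hand side. Thus FOLLOW(S) = {$}.
For S -> L: FIRST(L) = {id, if, int}, so it goes in M[S, t] for t ∈ {id, if, int}.
For S -> λ: FIRST(λ) = {λ}, so it goes in M[S, t] for t ∈ {}; since λ ∈ FIRST, also for every t ∈ FOLLOW(S) = {$}.

S -> λ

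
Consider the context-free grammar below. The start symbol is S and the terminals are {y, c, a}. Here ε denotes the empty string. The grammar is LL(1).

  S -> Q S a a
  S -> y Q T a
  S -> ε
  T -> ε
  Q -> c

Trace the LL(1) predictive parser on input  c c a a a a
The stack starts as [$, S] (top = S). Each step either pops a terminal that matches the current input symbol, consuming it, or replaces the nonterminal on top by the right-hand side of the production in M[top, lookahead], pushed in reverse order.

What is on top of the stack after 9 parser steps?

     Stack          Input          Action
  1  $ S            c c a a a a $  expand S -> Q S a a
  2  $ a a S Q      c c a a a a $  expand Q -> c
  3  $ a a S c      c c a a a a $  match c
  4  $ a a S        c a a a a $    expand S -> Q S a a
  5  $ a a a a S Q  c a a a a $    expand Q -> c
  6  $ a a a a S c  c a a a a $    match c
  7  $ a a a a S    a a a a $      expand S -> ε
  8  $ a a a a      a a a a $      match a
  9  $ a a a        a a a $        match a
Stack after step 9: $ a a (top = a).

a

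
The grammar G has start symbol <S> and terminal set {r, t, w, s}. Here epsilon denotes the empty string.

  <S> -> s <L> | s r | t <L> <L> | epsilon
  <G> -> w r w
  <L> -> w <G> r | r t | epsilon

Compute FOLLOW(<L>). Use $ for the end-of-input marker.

{$, r, w}

FIRST(<S>): from <S>->s <L> we get {s}; from <S>->s r we get {s}; from <S>->t <L> <L> we get {t}; from <S>->epsilon we get {epsilon}. So FIRST(<S>) = {epsilon, s, t}.
FIRST(<G>): from <G>->w r w we get {w}. So FIRST(<G>) = {w}.
FIRST(<L>): from <L>->w <G> r we get {w}; from <L>->r t we get {r}; from <L>->epsilon we get {epsilon}. So FIRST(<L>) = {epsilon, r, w}.
FOLLOW(<S>) includes $ since <S> is the start symbol.
FOLLOW(<S>): <S> appears on no right-hand side. Thus FOLLOW(<S>) = {$}.
FOLLOW(<G>): in <L>->w <G> r, <G> is followed by r with FIRST {r}. Thus FOLLOW(<G>) = {r}.
FOLLOW(<L>): in <S>->s <L>, the suffix after <L> is empty, so FOLLOW(<L>) ⊇ FOLLOW(<S>) = {$}; in <S>->t <L> <L> (occurrence 1), <L> is followed by <L> with FIRST {epsilon, r, w}; in <S>->t <L> <L> (occurrence 1), the suffix after <L> is nullable, so FOLLOW(<L>) ⊇ FOLLOW(<S>) = {$}; in <S>->t <L> <L> (occurrence 2), the suffix after <L> is empty, so FOLLOW(<L>) ⊇ FOLLOW(<S>) = {$}. Thus FOLLOW(<L>) = {$, r, w}.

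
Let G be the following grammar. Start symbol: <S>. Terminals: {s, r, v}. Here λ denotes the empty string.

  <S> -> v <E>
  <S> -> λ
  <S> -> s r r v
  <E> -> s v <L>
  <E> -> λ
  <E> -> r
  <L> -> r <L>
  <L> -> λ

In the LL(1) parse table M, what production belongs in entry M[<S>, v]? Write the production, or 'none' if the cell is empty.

<S> -> v <E>

FIRST(<S>): from <S>->v <E> we get {v}; from <S>->λ we get {λ}; from <S>->s r r v we get {s}. So FIRST(<S>) = {λ, s, v}.
FIRST(<E>): from <E>->s v <L> we get {s}; from <E>->λ we get {λ}; from <E>->r we get {r}. So FIRST(<E>) = {λ, r, s}.
FIRST(<L>): from <L>->r <L> we get {r}; from <L>->λ we get {λ}. So FIRST(<L>) = {λ, r}.
FOLLOW(<S>) includes $ since <S> is the start symbol.
FOLLOW(<S>): <S> appears on no right-hand side. Thus FOLLOW(<S>) = {$}.
For <S> -> v <E>: FIRST(v <E>) = {v}, so it goes in M[<S>, t] for t ∈ {v}.
For <S> -> λ: FIRST(λ) = {λ}, so it goes in M[<S>, t] for t ∈ {}; since λ ∈ FIRST, also for every t ∈ FOLLOW(<S>) = {$}.
For <S> -> s r r v: FIRST(s r r v) = {s}, so it goes in M[<S>, t] for t ∈ {s}.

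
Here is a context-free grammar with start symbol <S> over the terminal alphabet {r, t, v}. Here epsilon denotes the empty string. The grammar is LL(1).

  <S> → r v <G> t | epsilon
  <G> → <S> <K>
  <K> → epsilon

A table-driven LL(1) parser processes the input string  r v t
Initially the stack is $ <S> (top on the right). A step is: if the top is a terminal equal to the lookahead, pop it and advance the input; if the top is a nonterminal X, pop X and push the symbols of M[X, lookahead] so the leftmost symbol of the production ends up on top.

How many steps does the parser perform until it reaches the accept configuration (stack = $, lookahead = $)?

     Stack        Input    Action
  1  $ <S>        r v t $  expand <S> → r v <G> t
  2  $ t <G> v r  r v t $  match r
  3  $ t <G> v    v t $    match v
  4  $ t <G>      t $      expand <G> → <S> <K>
  5  $ t <K> <S>  t $      expand <S> → epsilon
  6  $ t <K>      t $      expand <K> → epsilon
  7  $ t          t $      match t
Accept reached after 7 steps.

7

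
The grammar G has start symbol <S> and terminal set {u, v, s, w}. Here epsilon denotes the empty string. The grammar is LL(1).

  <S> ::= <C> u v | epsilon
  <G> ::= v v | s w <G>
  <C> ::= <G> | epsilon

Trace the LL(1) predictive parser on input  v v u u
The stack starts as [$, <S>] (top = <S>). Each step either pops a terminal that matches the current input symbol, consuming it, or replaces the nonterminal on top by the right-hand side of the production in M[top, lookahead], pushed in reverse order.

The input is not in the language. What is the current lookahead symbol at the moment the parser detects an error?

     Stack      Input      Action
  1  $ <S>      v v u u $  expand <S> ::= <C> u v
  2  $ v u <C>  v v u u $  expand <C> ::= <G>
  3  $ v u <G>  v v u u $  expand <G> ::= v v
  4  $ v u v v  v v u u $  match v
  5  $ v u v    v u u $    match v
  6  $ v u      u u $      match u
  7  $ v        u $        error: top is terminal v but lookahead is u

u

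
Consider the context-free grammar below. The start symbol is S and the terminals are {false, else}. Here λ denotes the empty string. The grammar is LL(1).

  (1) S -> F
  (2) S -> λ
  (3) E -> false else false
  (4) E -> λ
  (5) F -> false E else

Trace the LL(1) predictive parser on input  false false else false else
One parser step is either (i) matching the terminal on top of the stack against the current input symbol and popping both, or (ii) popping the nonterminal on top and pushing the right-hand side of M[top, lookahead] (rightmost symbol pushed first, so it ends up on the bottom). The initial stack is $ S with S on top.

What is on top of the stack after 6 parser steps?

false

     Stack                    Input                          Action
  1  $ S                      false false else false else $  expand S -> F
  2  $ F                      false false else false else $  expand F -> false E else
  3  $ else E false           false false else false else $  match false
  4  $ else E                 false else false else $        expand E -> false else false
  5  $ else false else false  false else false else $        match false
  6  $ else false else        else false else $              match else
Stack after step 6: $ else false (top = false).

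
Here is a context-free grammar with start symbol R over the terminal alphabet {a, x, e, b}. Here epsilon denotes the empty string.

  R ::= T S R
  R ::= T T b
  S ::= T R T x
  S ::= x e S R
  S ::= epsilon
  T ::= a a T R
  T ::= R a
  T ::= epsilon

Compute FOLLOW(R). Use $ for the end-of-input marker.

{$, a, b, x}

FIRST(R): from R::=T S R we get {a, b, x}; from R::=T T b we get {a, b, x}. So FIRST(R) = {a, b, x}.
FIRST(T): from T::=a a T R we get {a}; from T::=R a we get {a, b, x}; from T::=epsilon we get {epsilon}. So FIRST(T) = {epsilon, a, b, x}.
FIRST(S): from S::=T R T x we get {a, b, x}; from S::=x e S R we get {x}; from S::=epsilon we get {epsilon}. So FIRST(S) = {epsilon, a, b, x}.
FOLLOW(R) includes $ since R is the start symbol.
FOLLOW(S): in R::=T S R, S is followed by R with FIRST {a, b, x}; in S::=x e S R, S is followed by R with FIRST {a, b, x}. Thus FOLLOW(S) = {a, b, x}.
FOLLOW(T): in R::=T S R, T is followed by S R with FIRST {a, b, x}; in R::=T T b (occurrence 1), T is followed by T b with FIRST {a, b, x}; in R::=T T b (occurrence 2), T is followed by b with FIRST {b}; in S::=T R T x (occurrence 1), T is followed by R T x with FIRST {a, b, x}; in S::=T R T x (occurrence 2), T is followed by x with FIRST {x}; in T::=a a T R, T is followed by R with FIRST {a, b, x}. Thus FOLLOW(T) = {a, b, x}.
FOLLOW(R): in R::=T S R, the suffix after R is empty (adds nothing new); in S::=T R T x, R is followed by T x with FIRST {a, b, x}; in S::=x e S R, the suffix after R is empty, so FOLLOW(R) ⊇ FOLLOW(S) = {a, b, x}; in T::=a a T R, the suffix after R is empty, so FOLLOW(R) ⊇ FOLLOW(T) = {a, b, x}; in T::=R a, R is followed by a with FIRST {a}. Thus FOLLOW(R) = {$, a, b, x}.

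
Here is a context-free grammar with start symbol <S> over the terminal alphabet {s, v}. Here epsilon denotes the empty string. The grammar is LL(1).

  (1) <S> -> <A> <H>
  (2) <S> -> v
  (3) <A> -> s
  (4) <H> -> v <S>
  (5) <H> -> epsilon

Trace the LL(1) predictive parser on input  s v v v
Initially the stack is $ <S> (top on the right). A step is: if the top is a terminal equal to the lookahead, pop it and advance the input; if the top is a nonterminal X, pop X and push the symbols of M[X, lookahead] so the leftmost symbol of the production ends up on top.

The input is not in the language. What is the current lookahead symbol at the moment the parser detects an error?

v

step 1: stack=$ <S>  input=s v v v $  — expand <S> -> <A> <H>
step 2: stack=$ <H> <A>  input=s v v v $  — expand <A> -> s
step 3: stack=$ <H> s  input=s v v v $  — match s
step 4: stack=$ <H>  input=v v v $  — expand <H> -> v <S>
step 5: stack=$ <S> v  input=v v v $  — match v
step 6: stack=$ <S>  input=v v $  — expand <S> -> v
step 7: stack=$ v  input=v v $  — match v
step 8: stack=$  input=v $  — error: stack empty but input remains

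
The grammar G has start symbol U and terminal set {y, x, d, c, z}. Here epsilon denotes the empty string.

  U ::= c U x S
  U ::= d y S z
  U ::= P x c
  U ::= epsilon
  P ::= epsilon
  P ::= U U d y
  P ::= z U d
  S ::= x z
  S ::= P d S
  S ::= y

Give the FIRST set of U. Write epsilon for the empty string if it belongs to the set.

{epsilon, c, d, x, z}

FIRST(U): from U::=c U x S we get {c}; from U::=d y S z we get {d}; from U::=P x c we get {c, d, x, z}; from U::=epsilon we get {epsilon}. So FIRST(U) = {epsilon, c, d, x, z}.
FIRST(P): from P::=epsilon we get {epsilon}; from P::=U U d y we get {c, d, x, z}; from P::=z U d we get {z}. So FIRST(P) = {epsilon, c, d, x, z}.
FIRST(S): from S::=x z we get {x}; from S::=P d S we get {c, d, x, z}; from S::=y we get {y}. So FIRST(S) = {c, d, x, y, z}.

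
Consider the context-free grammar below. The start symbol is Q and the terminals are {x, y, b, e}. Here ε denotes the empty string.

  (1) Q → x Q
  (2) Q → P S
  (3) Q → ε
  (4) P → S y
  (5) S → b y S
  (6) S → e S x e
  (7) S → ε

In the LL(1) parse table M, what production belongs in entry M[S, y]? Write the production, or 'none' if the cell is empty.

FIRST(S): from S→b y S we get {b}; from S→e S x e we get {e}; from S→ε we get {ε}. So FIRST(S) = {ε, b, e}.
FIRST(P): from P→S y we get {b, e, y}. So FIRST(P) = {b, e, y}.
FIRST(Q): from Q→x Q we get {x}; from Q→P S we get {b, e, y}; from Q→ε we get {ε}. So FIRST(Q) = {ε, b, e, x, y}.
FOLLOW(Q) includes $ since Q is the start symbol.
FOLLOW(Q): in Q→x Q, the suffix after Q is empty (adds nothing new). Thus FOLLOW(Q) = {$}.
FOLLOW(S): in Q→P S, the suffix after S is empty, so FOLLOW(S) ⊇ FOLLOW(Q) = {$}; in P→S y, S is followed by y with FIRST {y}; in S→b y S, the suffix after S is empty (adds nothing new); in S→e S x e, S is followed by x e with FIRST {x}. Thus FOLLOW(S) = {$, x, y}.
For S → b y S: FIRST(b y S) = {b}, so it goes in M[S, t] for t ∈ {b}.
For S → e S x e: FIRST(e S x e) = {e}, so it goes in M[S, t] for t ∈ {e}.
For S → ε: FIRST(ε) = {ε}, so it goes in M[S, t] for t ∈ {}; since ε ∈ FIRST, also for every t ∈ FOLLOW(S) = {$, x, y}.

S → ε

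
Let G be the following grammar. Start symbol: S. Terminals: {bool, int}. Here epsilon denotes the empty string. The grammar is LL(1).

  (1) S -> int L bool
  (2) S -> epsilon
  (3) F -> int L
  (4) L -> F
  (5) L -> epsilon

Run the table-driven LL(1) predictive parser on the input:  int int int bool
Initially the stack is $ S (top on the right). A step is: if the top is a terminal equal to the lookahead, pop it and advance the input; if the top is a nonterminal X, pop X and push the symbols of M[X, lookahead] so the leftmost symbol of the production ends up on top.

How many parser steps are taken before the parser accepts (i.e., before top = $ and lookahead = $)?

10

step 1: stack=$ S  input=int int int bool $  — expand S -> int L bool
step 2: stack=$ bool L int  input=int int int bool $  — match int
step 3: stack=$ bool L  input=int int bool $  — expand L -> F
step 4: stack=$ bool F  input=int int bool $  — expand F -> int L
step 5: stack=$ bool L int  input=int int bool $  — match int
step 6: stack=$ bool L  input=int bool $  — expand L -> F
step 7: stack=$ bool F  input=int bool $  — expand F -> int L
step 8: stack=$ bool L int  input=int bool $  — match int
step 9: stack=$ bool L  input=bool $  — expand L -> epsilon
step 10: stack=$ bool  input=bool $  — match bool
Accept reached after 10 steps.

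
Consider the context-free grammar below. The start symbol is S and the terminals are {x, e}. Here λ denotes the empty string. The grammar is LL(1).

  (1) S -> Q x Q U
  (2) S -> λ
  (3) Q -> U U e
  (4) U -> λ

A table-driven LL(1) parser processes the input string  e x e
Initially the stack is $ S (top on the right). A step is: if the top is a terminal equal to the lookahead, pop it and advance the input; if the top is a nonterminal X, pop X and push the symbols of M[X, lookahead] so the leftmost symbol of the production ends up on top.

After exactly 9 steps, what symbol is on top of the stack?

step 1: stack=$ S  input=e x e $  — expand S -> Q x Q U
step 2: stack=$ U Q x Q  input=e x e $  — expand Q -> U U e
step 3: stack=$ U Q x e U U  input=e x e $  — expand U -> λ
step 4: stack=$ U Q x e U  input=e x e $  — expand U -> λ
step 5: stack=$ U Q x e  input=e x e $  — match e
step 6: stack=$ U Q x  input=x e $  — match x
step 7: stack=$ U Q  input=e $  — expand Q -> U U e
step 8: stack=$ U e U U  input=e $  — expand U -> λ
step 9: stack=$ U e U  input=e $  — expand U -> λ
Stack after step 9: $ U e (top = e).

e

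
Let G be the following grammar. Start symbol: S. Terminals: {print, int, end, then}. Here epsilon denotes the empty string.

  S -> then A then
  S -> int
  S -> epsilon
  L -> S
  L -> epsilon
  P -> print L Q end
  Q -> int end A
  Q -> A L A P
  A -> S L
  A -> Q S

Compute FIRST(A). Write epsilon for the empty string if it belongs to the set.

{epsilon, int, print, then}

FIRST(S) = {epsilon, int, then}
FIRST(P) = {print}
FIRST(L) = {epsilon, int, then}  (via S)
FIRST(Q) = {int, print, then}  (via A L A P)
FIRST(A) = {epsilon, int, print, then}  (via S L, Q S)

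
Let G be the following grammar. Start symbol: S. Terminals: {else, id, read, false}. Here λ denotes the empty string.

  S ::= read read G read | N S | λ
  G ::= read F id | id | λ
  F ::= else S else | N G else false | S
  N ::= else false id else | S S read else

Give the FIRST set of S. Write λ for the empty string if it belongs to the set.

{λ, else, read}

FIRST(G): from G::=read F id we get {read}; from G::=id we get {id}; from G::=λ we get {λ}. So FIRST(G) = {λ, id, read}.
FIRST(S): from S::=read read G read we get {read}; from S::=N S we get {else, read}; from S::=λ we get {λ}. So FIRST(S) = {λ, else, read}.
FIRST(N): from N::=else false id else we get {else}; from N::=S S read else we get {else, read}. So FIRST(N) = {else, read}.
FIRST(F): from F::=else S else we get {else}; from F::=N G else false we get {else, read}; from F::=S we get {λ, else, read}. So FIRST(F) = {λ, else, read}.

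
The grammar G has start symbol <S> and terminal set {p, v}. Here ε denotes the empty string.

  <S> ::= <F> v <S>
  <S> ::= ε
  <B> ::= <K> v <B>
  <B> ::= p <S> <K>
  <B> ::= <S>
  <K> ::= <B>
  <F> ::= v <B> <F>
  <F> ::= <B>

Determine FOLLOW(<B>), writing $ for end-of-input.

{p, v}

FIRST(<S>): from <S>::=<F> v <S> we get {p, v}; from <S>::=ε we get {ε}. So FIRST(<S>) = {ε, p, v}.
FIRST(<B>): from <B>::=<K> v <B> we get {p, v}; from <B>::=p <S> <K> we get {p}; from <B>::=<S> we get {ε, p, v}. So FIRST(<B>) = {ε, p, v}.
FIRST(<K>): from <K>::=<B> we get {ε, p, v}. So FIRST(<K>) = {ε, p, v}.
FIRST(<F>): from <F>::=v <B> <F> we get {v}; from <F>::=<B> we get {ε, p, v}. So FIRST(<F>) = {ε, p, v}.
FOLLOW(<S>) includes $ since <S> is the start symbol.
FOLLOW(<F>): in <S>::=<F> v <S>, <F> is followed by v <S> with FIRST {v}; in <F>::=v <B> <F>, the suffix after <F> is empty (adds nothing new). Thus FOLLOW(<F>) = {v}.
FOLLOW(<S>): in <S>::=<F> v <S>, the suffix after <S> is empty (adds nothing new); in <B>::=p <S> <K>, <S> is followed by <K> with FIRST {ε, p, v}; in <B>::=p <S> <K>, the suffix after <S> is nullable, so FOLLOW(<S>) ⊇ FOLLOW(<B>) = {p, v}; in <B>::=<S>, the suffix after <S> is empty, so FOLLOW(<S>) ⊇ FOLLOW(<B>) = {p, v}. Thus FOLLOW(<S>) = {$, p, v}.
FOLLOW(<B>): in <B>::=<K> v <B>, the suffix after <B> is empty (adds nothing new); in <K>::=<B>, the suffix after <B> is empty, so FOLLOW(<B>) ⊇ FOLLOW(<K>) = {p, v}; in <F>::=v <B> <F>, <B> is followed by <F> with FIRST {ε, p, v}; in <F>::=v <B> <F>, the suffix after <B> is nullable, so FOLLOW(<B>) ⊇ FOLLOW(<F>) = {v}; in <F>::=<B>, the suffix after <B> is empty, so FOLLOW(<B>) ⊇ FOLLOW(<F>) = {v}. Thus FOLLOW(<B>) = {p, v}.
FOLLOW(<K>): in <B>::=<K> v <B>, <K> is followed by v <B> with FIRST {v}; in <B>::=p <S> <K>, the suffix after <K> is empty, so FOLLOW(<K>) ⊇ FOLLOW(<B>) = {p, v}. Thus FOLLOW(<K>) = {p, v}.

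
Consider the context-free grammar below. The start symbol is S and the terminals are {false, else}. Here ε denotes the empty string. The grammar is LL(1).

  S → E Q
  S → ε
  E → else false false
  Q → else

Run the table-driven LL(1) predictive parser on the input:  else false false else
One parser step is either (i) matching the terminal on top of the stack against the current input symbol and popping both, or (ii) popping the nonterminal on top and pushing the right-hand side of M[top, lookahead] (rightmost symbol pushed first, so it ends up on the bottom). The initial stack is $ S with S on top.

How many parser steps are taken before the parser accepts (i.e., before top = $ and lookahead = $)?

step 1: stack=$ S  input=else false false else $  — expand S → E Q
step 2: stack=$ Q E  input=else false false else $  — expand E → else false false
step 3: stack=$ Q false false else  input=else false false else $  — match else
step 4: stack=$ Q false false  input=false false else $  — match false
step 5: stack=$ Q false  input=false else $  — match false
step 6: stack=$ Q  input=else $  — expand Q → else
step 7: stack=$ else  input=else $  — match else
Accept reached after 7 steps.

7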